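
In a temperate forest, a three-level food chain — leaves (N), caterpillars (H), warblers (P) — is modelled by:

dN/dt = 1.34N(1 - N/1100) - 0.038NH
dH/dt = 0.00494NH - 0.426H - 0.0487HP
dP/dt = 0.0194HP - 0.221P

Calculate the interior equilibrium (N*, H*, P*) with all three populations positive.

From dP/dt = 0: 0.0194H* = 0.221, so H* = 11.4.
From dN/dt = 0: 1.34(1 - N*/1100) = 0.038·11.4, giving N* = 1100·(1 - 0.323) = 745.
From dH/dt = 0: 0.00494·745 - 0.426 = 0.0487P*, so P* = 3.25/0.0487 = 66.8.

N* ≈ 745, H* ≈ 11.4, P* ≈ 66.8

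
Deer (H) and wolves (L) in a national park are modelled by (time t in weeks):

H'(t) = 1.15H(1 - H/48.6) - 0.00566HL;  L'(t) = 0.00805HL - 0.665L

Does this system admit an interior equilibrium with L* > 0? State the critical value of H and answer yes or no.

Threshold H = 82.6; K < 82.6, so no, the predator goes extinct.

The predator equation gives dL/dt > 0 only when H > 0.665/0.00805 = 82.6.
Without the predator, H → K = 48.6. Since 48.6 < 82.6, the predator cannot invade.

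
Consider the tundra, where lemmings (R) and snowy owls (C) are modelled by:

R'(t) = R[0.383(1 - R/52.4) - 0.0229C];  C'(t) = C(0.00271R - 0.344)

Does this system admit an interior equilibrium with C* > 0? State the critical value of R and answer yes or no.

Threshold R = 127; K < 127, so no, the predator goes extinct.

The predator equation gives dC/dt > 0 only when R > 0.344/0.00271 = 127.
Without the predator, R → K = 52.4. Since 52.4 < 127, the predator cannot invade.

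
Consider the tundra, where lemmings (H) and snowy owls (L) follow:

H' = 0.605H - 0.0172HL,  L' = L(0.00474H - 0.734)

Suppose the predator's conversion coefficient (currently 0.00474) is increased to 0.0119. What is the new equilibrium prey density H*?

At the interior fixed point, setting dL/dt = 0 with L > 0 fixes H* = (predator death rate)/(HL coefficient) — independent of the other coefficients.
With the change, H* = 0.734/0.0119 = 61.7; it falls from 155.

H* ≈ 61.7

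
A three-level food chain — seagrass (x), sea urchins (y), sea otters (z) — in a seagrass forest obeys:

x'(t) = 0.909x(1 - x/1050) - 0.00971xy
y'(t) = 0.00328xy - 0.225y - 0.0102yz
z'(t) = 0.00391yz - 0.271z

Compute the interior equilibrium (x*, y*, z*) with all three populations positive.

x* ≈ 273, y* ≈ 69.3, z* ≈ 65.6

From dz/dt = 0: 0.00391y* = 0.271, so y* = 69.3.
From dx/dt = 0: 0.909(1 - x*/1050) = 0.00971·69.3, giving x* = 1050·(1 - 0.74) = 273.
From dy/dt = 0: 0.00328·273 - 0.225 = 0.0102z*, so z* = 0.669/0.0102 = 65.6.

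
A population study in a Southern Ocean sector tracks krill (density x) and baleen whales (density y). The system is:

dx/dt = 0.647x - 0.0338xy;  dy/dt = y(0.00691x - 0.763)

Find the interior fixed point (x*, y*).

Set dy/dt = 0 with y > 0: 0.00691x - 0.763 = 0, so x* = 0.763/0.00691 = 110.
Set dx/dt = 0 with x > 0: 0.647 - 0.0338y = 0, so y* = 0.647/0.0338 = 19.1.

x* ≈ 110, y* ≈ 19.1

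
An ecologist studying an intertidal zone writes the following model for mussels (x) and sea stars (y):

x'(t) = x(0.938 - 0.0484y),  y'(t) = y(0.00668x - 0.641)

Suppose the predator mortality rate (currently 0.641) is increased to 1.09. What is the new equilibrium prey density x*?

At the interior fixed point, setting dy/dt = 0 with y > 0 fixes x* = (predator death rate)/(xy coefficient) — independent of the other coefficients.
With the change, x* = 1.09/0.00668 = 163; it rises from 96.

x* ≈ 163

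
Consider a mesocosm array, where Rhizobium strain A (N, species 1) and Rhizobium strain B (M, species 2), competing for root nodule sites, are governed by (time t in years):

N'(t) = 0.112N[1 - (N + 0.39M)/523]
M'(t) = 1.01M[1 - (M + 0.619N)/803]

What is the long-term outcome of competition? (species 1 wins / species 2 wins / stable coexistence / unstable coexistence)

Compare the nullcline intercepts: K1/α12 = 523/0.39 = 1340 > K2 = 803; K2/α21 = 803/0.619 = 1300 > K1 = 523.
Since both inequalities hold, each species can invade when rare, so the interior equilibrium is stable.

stable coexistence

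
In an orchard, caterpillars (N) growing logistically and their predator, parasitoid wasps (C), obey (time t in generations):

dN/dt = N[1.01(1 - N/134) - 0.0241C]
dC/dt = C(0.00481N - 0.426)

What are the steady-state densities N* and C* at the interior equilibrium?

From dC/dt = 0 with C > 0: 0.00481N* = 0.426, so N* = 88.6.
Substitute into dN/dt = 0: 1.01(1 - 88.6/134) = 0.0241C*.
The bracket is 0.339, giving C* = 0.342/0.0241 = 14.2.

N* ≈ 88.6, C* ≈ 14.2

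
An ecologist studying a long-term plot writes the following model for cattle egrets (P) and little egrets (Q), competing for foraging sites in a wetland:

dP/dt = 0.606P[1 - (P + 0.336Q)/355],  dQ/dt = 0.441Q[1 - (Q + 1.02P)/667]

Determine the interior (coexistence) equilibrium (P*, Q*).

Setting both brackets to zero gives the nullclines P + 0.336Q = 355 and 1.02P + Q = 667.
Substituting Q = 667 - 1.02P into the first: P(1 - 0.336·1.02) = 355 - 0.336·667.
So P* = 131/0.657 = 199, and then Q* = 667 - 1.02·199 = 464.

P* ≈ 199, Q* ≈ 464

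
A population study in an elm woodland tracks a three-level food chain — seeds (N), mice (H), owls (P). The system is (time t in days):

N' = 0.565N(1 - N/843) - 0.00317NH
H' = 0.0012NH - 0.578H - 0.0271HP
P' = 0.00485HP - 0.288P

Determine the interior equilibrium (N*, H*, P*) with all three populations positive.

From dP/dt = 0: 0.00485H* = 0.288, so H* = 59.4.
From dN/dt = 0: 0.565(1 - N*/843) = 0.00317·59.4, giving N* = 843·(1 - 0.333) = 562.
From dH/dt = 0: 0.0012·562 - 0.578 = 0.0271P*, so P* = 0.0966/0.0271 = 3.56.

N* ≈ 562, H* ≈ 59.4, P* ≈ 3.56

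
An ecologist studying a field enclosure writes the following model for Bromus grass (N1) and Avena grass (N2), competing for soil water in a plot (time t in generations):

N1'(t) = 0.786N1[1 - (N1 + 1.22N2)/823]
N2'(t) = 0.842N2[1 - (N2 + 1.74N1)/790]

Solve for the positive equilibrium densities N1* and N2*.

N1* ≈ 125, N2* ≈ 572

Setting both brackets to zero gives the nullclines N1 + 1.22N2 = 823 and 1.74N1 + N2 = 790.
Substituting N2 = 790 - 1.74N1 into the first: N1(1 - 1.22·1.74) = 823 - 1.22·790.
So N1* = -141/-1.12 = 125, and then N2* = 790 - 1.74·125 = 572.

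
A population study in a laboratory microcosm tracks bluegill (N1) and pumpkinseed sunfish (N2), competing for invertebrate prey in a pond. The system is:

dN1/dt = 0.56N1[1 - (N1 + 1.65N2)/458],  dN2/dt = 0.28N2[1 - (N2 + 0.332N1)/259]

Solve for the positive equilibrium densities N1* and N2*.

N1* ≈ 67.8, N2* ≈ 236

Setting both brackets to zero gives the nullclines N1 + 1.65N2 = 458 and 0.332N1 + N2 = 259.
Substituting N2 = 259 - 0.332N1 into the first: N1(1 - 1.65·0.332) = 458 - 1.65·259.
So N1* = 30.7/0.452 = 67.8, and then N2* = 259 - 0.332·67.8 = 236.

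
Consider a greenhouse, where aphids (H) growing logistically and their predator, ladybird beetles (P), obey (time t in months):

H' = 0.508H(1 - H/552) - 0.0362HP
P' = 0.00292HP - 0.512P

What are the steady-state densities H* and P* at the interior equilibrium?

From dP/dt = 0 with P > 0: 0.00292H* = 0.512, so H* = 175.
Substitute into dH/dt = 0: 0.508(1 - 175/552) = 0.0362P*.
The bracket is 0.682, giving P* = 0.347/0.0362 = 9.58.

H* ≈ 175, P* ≈ 9.58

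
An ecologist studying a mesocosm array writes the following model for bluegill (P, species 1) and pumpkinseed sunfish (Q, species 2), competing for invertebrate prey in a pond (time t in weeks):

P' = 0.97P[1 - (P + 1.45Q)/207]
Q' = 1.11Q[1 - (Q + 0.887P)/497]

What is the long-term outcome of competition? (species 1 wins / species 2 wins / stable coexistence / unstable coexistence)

species 2 excludes species 1

Compare the nullcline intercepts: K1/α12 = 207/1.45 = 143 < K2 = 497; K2/α21 = 497/0.887 = 560 > K1 = 207.
Since the inequalities point opposite ways, species 2 can invade but species 1 cannot.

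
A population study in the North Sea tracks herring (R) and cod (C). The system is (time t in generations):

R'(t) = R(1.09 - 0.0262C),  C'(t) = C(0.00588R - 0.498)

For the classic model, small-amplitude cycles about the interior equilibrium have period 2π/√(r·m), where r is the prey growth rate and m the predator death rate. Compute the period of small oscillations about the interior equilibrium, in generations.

Here r = 1.09 and m = 0.498, so r·m = 0.543.
ω = √0.543 = 0.737 per generation, hence T = 2π/ω ≈ 8.53 generations.

T ≈ 8.53 generations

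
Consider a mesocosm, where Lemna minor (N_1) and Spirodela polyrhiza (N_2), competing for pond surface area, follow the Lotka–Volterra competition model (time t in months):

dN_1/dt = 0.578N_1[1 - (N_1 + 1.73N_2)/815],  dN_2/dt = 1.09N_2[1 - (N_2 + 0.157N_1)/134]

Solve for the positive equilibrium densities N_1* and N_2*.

N_1* ≈ 801, N_2* ≈ 8.3

Setting both brackets to zero gives the nullclines N_1 + 1.73N_2 = 815 and 0.157N_1 + N_2 = 134.
Substituting N_2 = 134 - 0.157N_1 into the first: N_1(1 - 1.73·0.157) = 815 - 1.73·134.
So N_1* = 583/0.728 = 801, and then N_2* = 134 - 0.157·801 = 8.3.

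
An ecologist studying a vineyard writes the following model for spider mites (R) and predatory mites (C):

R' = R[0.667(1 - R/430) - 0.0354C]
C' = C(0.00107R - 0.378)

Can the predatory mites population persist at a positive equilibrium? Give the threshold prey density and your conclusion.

Threshold R = 353; K > 353, so yes, the predator persists.

The predator equation gives dC/dt > 0 only when R > 0.378/0.00107 = 353.
Without the predator, R → K = 430. Since 430 > 353, the predator can invade and persist.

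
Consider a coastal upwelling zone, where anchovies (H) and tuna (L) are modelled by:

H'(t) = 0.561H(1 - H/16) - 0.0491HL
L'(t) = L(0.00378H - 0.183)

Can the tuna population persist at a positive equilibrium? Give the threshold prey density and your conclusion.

The predator equation gives dL/dt > 0 only when H > 0.183/0.00378 = 48.4.
Without the predator, H → K = 16. Since 16 < 48.4, the predator cannot invade.

Threshold H = 48.4; K < 48.4, so no, the predator goes extinct.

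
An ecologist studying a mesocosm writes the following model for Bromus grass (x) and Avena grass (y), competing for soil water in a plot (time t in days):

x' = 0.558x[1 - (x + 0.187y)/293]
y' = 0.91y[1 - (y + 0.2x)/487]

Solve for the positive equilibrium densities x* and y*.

x* ≈ 210, y* ≈ 445

Setting both brackets to zero gives the nullclines x + 0.187y = 293 and 0.2x + y = 487.
Substituting y = 487 - 0.2x into the first: x(1 - 0.187·0.2) = 293 - 0.187·487.
So x* = 202/0.963 = 210, and then y* = 487 - 0.2·210 = 445.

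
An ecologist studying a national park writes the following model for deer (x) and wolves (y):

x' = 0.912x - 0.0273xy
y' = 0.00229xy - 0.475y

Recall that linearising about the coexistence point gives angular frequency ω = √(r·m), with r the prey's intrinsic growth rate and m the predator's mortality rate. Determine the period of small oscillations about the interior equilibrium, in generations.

Here r = 0.912 and m = 0.475, so r·m = 0.433.
ω = √0.433 = 0.658 per generation, hence T = 2π/ω ≈ 9.55 generations.

T ≈ 9.55 generations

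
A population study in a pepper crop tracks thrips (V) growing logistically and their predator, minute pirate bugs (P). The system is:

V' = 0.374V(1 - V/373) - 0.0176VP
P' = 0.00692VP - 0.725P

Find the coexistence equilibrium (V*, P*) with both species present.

From dP/dt = 0 with P > 0: 0.00692V* = 0.725, so V* = 105.
Substitute into dV/dt = 0: 0.374(1 - 105/373) = 0.0176P*.
The bracket is 0.719, giving P* = 0.269/0.0176 = 15.3.

V* ≈ 105, P* ≈ 15.3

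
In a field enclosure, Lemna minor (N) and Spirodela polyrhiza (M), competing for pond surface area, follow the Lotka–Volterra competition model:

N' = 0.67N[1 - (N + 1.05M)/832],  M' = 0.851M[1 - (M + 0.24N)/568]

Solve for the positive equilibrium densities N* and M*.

N* ≈ 315, M* ≈ 492

Setting both brackets to zero gives the nullclines N + 1.05M = 832 and 0.24N + M = 568.
Substituting M = 568 - 0.24N into the first: N(1 - 1.05·0.24) = 832 - 1.05·568.
So N* = 236/0.748 = 315, and then M* = 568 - 0.24·315 = 492.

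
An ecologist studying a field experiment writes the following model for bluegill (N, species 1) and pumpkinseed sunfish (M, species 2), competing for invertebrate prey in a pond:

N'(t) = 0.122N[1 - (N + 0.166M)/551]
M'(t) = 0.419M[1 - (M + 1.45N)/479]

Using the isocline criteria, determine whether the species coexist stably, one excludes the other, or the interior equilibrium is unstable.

species 1 excludes species 2

Compare the nullcline intercepts: K1/α12 = 551/0.166 = 3320 > K2 = 479; K2/α21 = 479/1.45 = 330 < K1 = 551.
Since the inequalities point opposite ways, species 1 can invade but species 2 cannot.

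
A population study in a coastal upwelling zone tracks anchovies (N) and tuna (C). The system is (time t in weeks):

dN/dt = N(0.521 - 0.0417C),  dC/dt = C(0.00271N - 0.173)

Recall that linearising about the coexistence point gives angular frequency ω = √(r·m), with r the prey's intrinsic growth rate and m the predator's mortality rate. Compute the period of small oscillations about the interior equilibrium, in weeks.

T ≈ 20.9 weeks

Here r = 0.521 and m = 0.173, so r·m = 0.0901.
ω = √0.0901 = 0.3 per week, hence T = 2π/ω ≈ 20.9 weeks.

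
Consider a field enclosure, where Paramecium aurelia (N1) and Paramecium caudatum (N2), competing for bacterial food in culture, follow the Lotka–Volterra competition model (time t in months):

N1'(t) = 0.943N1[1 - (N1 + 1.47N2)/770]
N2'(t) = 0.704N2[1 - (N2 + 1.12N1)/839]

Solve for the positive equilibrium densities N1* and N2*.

N1* ≈ 717, N2* ≈ 36.2

Setting both brackets to zero gives the nullclines N1 + 1.47N2 = 770 and 1.12N1 + N2 = 839.
Substituting N2 = 839 - 1.12N1 into the first: N1(1 - 1.47·1.12) = 770 - 1.47·839.
So N1* = -463/-0.646 = 717, and then N2* = 839 - 1.12·717 = 36.2.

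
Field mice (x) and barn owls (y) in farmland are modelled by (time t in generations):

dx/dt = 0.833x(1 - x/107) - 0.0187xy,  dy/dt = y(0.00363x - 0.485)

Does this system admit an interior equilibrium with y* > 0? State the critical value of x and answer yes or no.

The predator equation gives dy/dt > 0 only when x > 0.485/0.00363 = 134.
Without the predator, x → K = 107. Since 107 < 134, the predator cannot invade.

Threshold x = 134; K < 134, so no, the predator goes extinct.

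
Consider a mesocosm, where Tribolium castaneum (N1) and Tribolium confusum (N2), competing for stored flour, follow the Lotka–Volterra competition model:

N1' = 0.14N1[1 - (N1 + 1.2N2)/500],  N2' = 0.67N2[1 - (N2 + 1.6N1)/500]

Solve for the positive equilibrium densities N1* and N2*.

N1* ≈ 109, N2* ≈ 326

Setting both brackets to zero gives the nullclines N1 + 1.2N2 = 500 and 1.6N1 + N2 = 500.
Substituting N2 = 500 - 1.6N1 into the first: N1(1 - 1.2·1.6) = 500 - 1.2·500.
So N1* = -100/-0.92 = 109, and then N2* = 500 - 1.6·109 = 326.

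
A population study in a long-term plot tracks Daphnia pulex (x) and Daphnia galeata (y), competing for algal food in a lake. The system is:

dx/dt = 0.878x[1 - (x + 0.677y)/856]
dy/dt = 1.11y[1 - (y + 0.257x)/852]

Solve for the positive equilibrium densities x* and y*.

x* ≈ 338, y* ≈ 765

Setting both brackets to zero gives the nullclines x + 0.677y = 856 and 0.257x + y = 852.
Substituting y = 852 - 0.257x into the first: x(1 - 0.677·0.257) = 856 - 0.677·852.
So x* = 279/0.826 = 338, and then y* = 852 - 0.257·338 = 765.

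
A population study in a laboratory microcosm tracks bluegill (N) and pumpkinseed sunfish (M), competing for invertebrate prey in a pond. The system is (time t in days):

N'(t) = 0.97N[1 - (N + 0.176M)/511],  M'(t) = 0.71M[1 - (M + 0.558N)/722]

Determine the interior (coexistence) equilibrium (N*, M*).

Setting both brackets to zero gives the nullclines N + 0.176M = 511 and 0.558N + M = 722.
Substituting M = 722 - 0.558N into the first: N(1 - 0.176·0.558) = 511 - 0.176·722.
So N* = 384/0.902 = 426, and then M* = 722 - 0.558·426 = 484.

N* ≈ 426, M* ≈ 484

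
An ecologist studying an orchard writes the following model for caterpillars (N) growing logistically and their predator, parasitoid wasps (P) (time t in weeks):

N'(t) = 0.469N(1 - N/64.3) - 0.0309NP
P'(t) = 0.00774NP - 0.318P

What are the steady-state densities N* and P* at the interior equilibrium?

N* ≈ 41.1, P* ≈ 5.48

From dP/dt = 0 with P > 0: 0.00774N* = 0.318, so N* = 41.1.
Substitute into dN/dt = 0: 0.469(1 - 41.1/64.3) = 0.0309P*.
The bracket is 0.361, giving P* = 0.169/0.0309 = 5.48.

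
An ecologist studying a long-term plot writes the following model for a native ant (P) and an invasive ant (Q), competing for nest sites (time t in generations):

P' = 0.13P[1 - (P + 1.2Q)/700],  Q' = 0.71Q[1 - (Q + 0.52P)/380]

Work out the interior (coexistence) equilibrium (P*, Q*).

P* ≈ 649, Q* ≈ 42.6

Setting both brackets to zero gives the nullclines P + 1.2Q = 700 and 0.52P + Q = 380.
Substituting Q = 380 - 0.52P into the first: P(1 - 1.2·0.52) = 700 - 1.2·380.
So P* = 244/0.376 = 649, and then Q* = 380 - 0.52·649 = 42.6.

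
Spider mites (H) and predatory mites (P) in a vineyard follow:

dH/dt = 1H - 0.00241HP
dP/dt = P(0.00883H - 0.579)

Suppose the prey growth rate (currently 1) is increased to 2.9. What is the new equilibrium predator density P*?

At the interior fixed point, setting dH/dt = 0 with H > 0 fixes P* = (prey growth rate)/(HP coefficient) — independent of the other coefficients.
With the change, P* = 2.9/0.00241 = 1200; it rises from 415.

P* ≈ 1200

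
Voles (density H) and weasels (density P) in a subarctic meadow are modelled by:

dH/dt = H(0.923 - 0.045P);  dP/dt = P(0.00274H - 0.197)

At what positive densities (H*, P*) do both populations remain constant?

Set dP/dt = 0 with P > 0: 0.00274H - 0.197 = 0, so H* = 0.197/0.00274 = 71.9.
Set dH/dt = 0 with H > 0: 0.923 - 0.045P = 0, so P* = 0.923/0.045 = 20.5.

H* ≈ 71.9, P* ≈ 20.5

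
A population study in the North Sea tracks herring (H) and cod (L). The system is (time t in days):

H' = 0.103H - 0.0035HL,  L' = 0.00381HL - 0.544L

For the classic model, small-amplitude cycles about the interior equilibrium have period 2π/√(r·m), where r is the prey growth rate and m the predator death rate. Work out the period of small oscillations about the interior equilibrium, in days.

T ≈ 26.5 days

Here r = 0.103 and m = 0.544, so r·m = 0.056.
ω = √0.056 = 0.237 per day, hence T = 2π/ω ≈ 26.5 days.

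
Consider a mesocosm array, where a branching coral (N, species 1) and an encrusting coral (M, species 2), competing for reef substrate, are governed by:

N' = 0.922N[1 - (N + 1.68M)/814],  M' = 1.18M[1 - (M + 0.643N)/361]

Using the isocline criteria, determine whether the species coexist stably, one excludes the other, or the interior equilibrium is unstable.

species 1 excludes species 2

Compare the nullcline intercepts: K1/α12 = 814/1.68 = 485 > K2 = 361; K2/α21 = 361/0.643 = 561 < K1 = 814.
Since the inequalities point opposite ways, species 1 can invade but species 2 cannot.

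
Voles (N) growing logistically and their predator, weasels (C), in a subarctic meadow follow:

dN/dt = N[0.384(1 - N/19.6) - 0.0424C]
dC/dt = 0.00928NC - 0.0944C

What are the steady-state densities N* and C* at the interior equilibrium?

N* ≈ 10.2, C* ≈ 4.36

From dC/dt = 0 with C > 0: 0.00928N* = 0.0944, so N* = 10.2.
Substitute into dN/dt = 0: 0.384(1 - 10.2/19.6) = 0.0424C*.
The bracket is 0.481, giving C* = 0.185/0.0424 = 4.36.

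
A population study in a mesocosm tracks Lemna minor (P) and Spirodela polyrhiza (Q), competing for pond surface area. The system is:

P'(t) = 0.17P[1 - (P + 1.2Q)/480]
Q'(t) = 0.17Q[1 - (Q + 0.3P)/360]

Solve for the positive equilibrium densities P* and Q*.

Setting both brackets to zero gives the nullclines P + 1.2Q = 480 and 0.3P + Q = 360.
Substituting Q = 360 - 0.3P into the first: P(1 - 1.2·0.3) = 480 - 1.2·360.
So P* = 48/0.64 = 75, and then Q* = 360 - 0.3·75 = 338.

P* ≈ 75, Q* ≈ 338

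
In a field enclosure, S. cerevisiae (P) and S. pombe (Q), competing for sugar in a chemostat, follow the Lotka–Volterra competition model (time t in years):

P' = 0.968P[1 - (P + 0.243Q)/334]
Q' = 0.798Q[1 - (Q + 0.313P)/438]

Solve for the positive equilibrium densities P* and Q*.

P* ≈ 246, Q* ≈ 361

Setting both brackets to zero gives the nullclines P + 0.243Q = 334 and 0.313P + Q = 438.
Substituting Q = 438 - 0.313P into the first: P(1 - 0.243·0.313) = 334 - 0.243·438.
So P* = 228/0.924 = 246, and then Q* = 438 - 0.313·246 = 361.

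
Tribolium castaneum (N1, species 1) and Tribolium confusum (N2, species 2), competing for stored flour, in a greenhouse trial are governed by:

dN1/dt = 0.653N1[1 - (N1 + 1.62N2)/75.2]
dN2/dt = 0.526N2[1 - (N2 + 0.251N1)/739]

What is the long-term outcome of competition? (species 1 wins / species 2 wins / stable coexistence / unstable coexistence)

Compare the nullcline intercepts: K1/α12 = 75.2/1.62 = 46.4 < K2 = 739; K2/α21 = 739/0.251 = 2940 > K1 = 75.2.
Since the inequalities point opposite ways, species 2 can invade but species 1 cannot.

species 2 excludes species 1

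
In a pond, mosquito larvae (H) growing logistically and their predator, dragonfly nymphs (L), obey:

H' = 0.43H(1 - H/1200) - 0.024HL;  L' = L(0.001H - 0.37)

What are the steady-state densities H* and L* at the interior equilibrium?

H* ≈ 370, L* ≈ 12.4

From dL/dt = 0 with L > 0: 0.001H* = 0.37, so H* = 370.
Substitute into dH/dt = 0: 0.43(1 - 370/1200) = 0.024L*.
The bracket is 0.692, giving L* = 0.297/0.024 = 12.4.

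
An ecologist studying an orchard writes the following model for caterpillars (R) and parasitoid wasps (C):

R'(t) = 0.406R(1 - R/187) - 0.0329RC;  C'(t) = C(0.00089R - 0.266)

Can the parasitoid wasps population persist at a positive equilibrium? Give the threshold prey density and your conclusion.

Threshold R = 299; K < 299, so no, the predator goes extinct.

The predator equation gives dC/dt > 0 only when R > 0.266/0.00089 = 299.
Without the predator, R → K = 187. Since 187 < 299, the predator cannot invade.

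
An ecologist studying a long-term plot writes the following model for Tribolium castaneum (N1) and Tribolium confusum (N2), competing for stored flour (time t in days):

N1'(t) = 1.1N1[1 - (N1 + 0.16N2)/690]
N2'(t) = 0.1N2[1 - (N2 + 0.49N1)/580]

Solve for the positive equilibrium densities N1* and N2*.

N1* ≈ 648, N2* ≈ 262

Setting both brackets to zero gives the nullclines N1 + 0.16N2 = 690 and 0.49N1 + N2 = 580.
Substituting N2 = 580 - 0.49N1 into the first: N1(1 - 0.16·0.49) = 690 - 0.16·580.
So N1* = 597/0.922 = 648, and then N2* = 580 - 0.49·648 = 262.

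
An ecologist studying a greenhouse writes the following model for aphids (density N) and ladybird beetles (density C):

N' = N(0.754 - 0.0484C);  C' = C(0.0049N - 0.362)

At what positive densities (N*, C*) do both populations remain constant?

Set dC/dt = 0 with C > 0: 0.0049N - 0.362 = 0, so N* = 0.362/0.0049 = 73.9.
Set dN/dt = 0 with N > 0: 0.754 - 0.0484C = 0, so C* = 0.754/0.0484 = 15.6.

N* ≈ 73.9, C* ≈ 15.6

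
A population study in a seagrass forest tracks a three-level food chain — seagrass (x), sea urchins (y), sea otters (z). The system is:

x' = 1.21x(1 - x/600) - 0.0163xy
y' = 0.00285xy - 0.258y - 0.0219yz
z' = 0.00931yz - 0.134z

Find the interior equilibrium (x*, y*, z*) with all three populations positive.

x* ≈ 484, y* ≈ 14.4, z* ≈ 51.2

From dz/dt = 0: 0.00931y* = 0.134, so y* = 14.4.
From dx/dt = 0: 1.21(1 - x*/600) = 0.0163·14.4, giving x* = 600·(1 - 0.194) = 484.
From dy/dt = 0: 0.00285·484 - 0.258 = 0.0219z*, so z* = 1.12/0.0219 = 51.2.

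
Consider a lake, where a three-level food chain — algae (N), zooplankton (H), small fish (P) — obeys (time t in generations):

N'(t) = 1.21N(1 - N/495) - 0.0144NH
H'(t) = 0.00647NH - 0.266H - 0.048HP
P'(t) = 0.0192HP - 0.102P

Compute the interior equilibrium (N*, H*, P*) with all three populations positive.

N* ≈ 464, H* ≈ 5.31, P* ≈ 57

From dP/dt = 0: 0.0192H* = 0.102, so H* = 5.31.
From dN/dt = 0: 1.21(1 - N*/495) = 0.0144·5.31, giving N* = 495·(1 - 0.0632) = 464.
From dH/dt = 0: 0.00647·464 - 0.266 = 0.048P*, so P* = 2.73/0.048 = 57.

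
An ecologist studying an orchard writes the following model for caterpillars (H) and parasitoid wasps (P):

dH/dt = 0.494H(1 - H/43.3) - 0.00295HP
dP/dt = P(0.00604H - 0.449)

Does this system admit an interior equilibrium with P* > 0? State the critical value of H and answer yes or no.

Threshold H = 74.3; K < 74.3, so no, the predator goes extinct.

The predator equation gives dP/dt > 0 only when H > 0.449/0.00604 = 74.3.
Without the predator, H → K = 43.3. Since 43.3 < 74.3, the predator cannot invade.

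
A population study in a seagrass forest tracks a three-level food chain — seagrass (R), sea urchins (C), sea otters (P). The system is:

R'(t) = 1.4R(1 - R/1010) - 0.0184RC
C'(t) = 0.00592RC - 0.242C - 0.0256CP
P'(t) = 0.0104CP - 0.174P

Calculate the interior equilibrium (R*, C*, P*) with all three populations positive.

From dP/dt = 0: 0.0104C* = 0.174, so C* = 16.7.
From dR/dt = 0: 1.4(1 - R*/1010) = 0.0184·16.7, giving R* = 1010·(1 - 0.22) = 788.
From dC/dt = 0: 0.00592·788 - 0.242 = 0.0256P*, so P* = 4.42/0.0256 = 173.

R* ≈ 788, C* ≈ 16.7, P* ≈ 173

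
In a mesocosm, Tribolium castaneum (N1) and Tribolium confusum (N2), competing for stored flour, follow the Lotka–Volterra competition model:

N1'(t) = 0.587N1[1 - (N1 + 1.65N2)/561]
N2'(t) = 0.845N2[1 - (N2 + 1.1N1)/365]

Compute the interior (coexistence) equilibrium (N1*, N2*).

N1* ≈ 50.6, N2* ≈ 309

Setting both brackets to zero gives the nullclines N1 + 1.65N2 = 561 and 1.1N1 + N2 = 365.
Substituting N2 = 365 - 1.1N1 into the first: N1(1 - 1.65·1.1) = 561 - 1.65·365.
So N1* = -41.2/-0.815 = 50.6, and then N2* = 365 - 1.1·50.6 = 309.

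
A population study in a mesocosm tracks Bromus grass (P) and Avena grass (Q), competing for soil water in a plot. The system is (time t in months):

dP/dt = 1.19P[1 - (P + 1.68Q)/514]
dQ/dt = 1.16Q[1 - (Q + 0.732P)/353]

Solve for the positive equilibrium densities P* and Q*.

Setting both brackets to zero gives the nullclines P + 1.68Q = 514 and 0.732P + Q = 353.
Substituting Q = 353 - 0.732P into the first: P(1 - 1.68·0.732) = 514 - 1.68·353.
So P* = -79/-0.23 = 344, and then Q* = 353 - 0.732·344 = 101.

P* ≈ 344, Q* ≈ 101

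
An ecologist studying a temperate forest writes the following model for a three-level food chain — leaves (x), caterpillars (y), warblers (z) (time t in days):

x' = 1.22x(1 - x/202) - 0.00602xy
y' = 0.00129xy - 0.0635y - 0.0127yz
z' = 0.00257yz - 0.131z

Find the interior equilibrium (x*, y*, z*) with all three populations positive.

x* ≈ 151, y* ≈ 51, z* ≈ 10.4

From dz/dt = 0: 0.00257y* = 0.131, so y* = 51.
From dx/dt = 0: 1.22(1 - x*/202) = 0.00602·51, giving x* = 202·(1 - 0.252) = 151.
From dy/dt = 0: 0.00129·151 - 0.0635 = 0.0127z*, so z* = 0.132/0.0127 = 10.4.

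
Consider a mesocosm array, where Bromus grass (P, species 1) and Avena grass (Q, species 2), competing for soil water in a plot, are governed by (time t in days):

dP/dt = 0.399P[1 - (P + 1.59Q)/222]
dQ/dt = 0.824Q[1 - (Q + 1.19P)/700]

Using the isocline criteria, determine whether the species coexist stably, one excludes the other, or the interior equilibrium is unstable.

species 2 excludes species 1

Compare the nullcline intercepts: K1/α12 = 222/1.59 = 140 < K2 = 700; K2/α21 = 700/1.19 = 588 > K1 = 222.
Since the inequalities point opposite ways, species 2 can invade but species 1 cannot.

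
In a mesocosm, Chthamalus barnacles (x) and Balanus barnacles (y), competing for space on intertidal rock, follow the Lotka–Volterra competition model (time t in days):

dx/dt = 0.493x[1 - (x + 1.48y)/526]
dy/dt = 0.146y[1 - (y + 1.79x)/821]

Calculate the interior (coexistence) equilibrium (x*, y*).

Setting both brackets to zero gives the nullclines x + 1.48y = 526 and 1.79x + y = 821.
Substituting y = 821 - 1.79x into the first: x(1 - 1.48·1.79) = 526 - 1.48·821.
So x* = -689/-1.65 = 418, and then y* = 821 - 1.79·418 = 73.1.

x* ≈ 418, y* ≈ 73.1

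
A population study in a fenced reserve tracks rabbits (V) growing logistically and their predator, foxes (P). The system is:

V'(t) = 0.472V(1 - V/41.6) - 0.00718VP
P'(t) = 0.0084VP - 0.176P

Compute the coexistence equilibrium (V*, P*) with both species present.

V* ≈ 21, P* ≈ 32.6

From dP/dt = 0 with P > 0: 0.0084V* = 0.176, so V* = 21.
Substitute into dV/dt = 0: 0.472(1 - 21/41.6) = 0.00718P*.
The bracket is 0.496, giving P* = 0.234/0.00718 = 32.6.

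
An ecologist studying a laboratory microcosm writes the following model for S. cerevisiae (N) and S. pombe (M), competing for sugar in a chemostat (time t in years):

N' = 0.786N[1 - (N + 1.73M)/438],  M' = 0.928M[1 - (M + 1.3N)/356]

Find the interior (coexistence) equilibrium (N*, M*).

Setting both brackets to zero gives the nullclines N + 1.73M = 438 and 1.3N + M = 356.
Substituting M = 356 - 1.3N into the first: N(1 - 1.73·1.3) = 438 - 1.73·356.
So N* = -178/-1.25 = 142, and then M* = 356 - 1.3·142 = 171.

N* ≈ 142, M* ≈ 171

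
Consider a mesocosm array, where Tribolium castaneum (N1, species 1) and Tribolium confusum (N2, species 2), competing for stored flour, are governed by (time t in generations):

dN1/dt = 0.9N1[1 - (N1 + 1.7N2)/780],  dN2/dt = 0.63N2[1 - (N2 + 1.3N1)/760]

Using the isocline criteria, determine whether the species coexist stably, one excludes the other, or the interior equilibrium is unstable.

unstable coexistence (outcome depends on initial conditions)

Compare the nullcline intercepts: K1/α12 = 780/1.7 = 459 < K2 = 760; K2/α21 = 760/1.3 = 585 < K1 = 780.
Since both are reversed, neither can invade when rare; the interior point is a saddle.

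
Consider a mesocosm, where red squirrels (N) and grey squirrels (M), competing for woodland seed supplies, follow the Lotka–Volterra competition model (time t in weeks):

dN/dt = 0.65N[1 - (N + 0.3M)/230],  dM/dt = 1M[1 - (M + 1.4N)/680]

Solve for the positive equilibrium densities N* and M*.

N* ≈ 44.8, M* ≈ 617

Setting both brackets to zero gives the nullclines N + 0.3M = 230 and 1.4N + M = 680.
Substituting M = 680 - 1.4N into the first: N(1 - 0.3·1.4) = 230 - 0.3·680.
So N* = 26/0.58 = 44.8, and then M* = 680 - 1.4·44.8 = 617.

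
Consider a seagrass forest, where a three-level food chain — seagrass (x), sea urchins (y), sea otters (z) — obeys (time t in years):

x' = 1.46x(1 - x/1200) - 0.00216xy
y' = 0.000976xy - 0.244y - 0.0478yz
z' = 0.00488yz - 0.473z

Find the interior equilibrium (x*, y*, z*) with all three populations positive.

x* ≈ 1030, y* ≈ 96.9, z* ≈ 15.9

From dz/dt = 0: 0.00488y* = 0.473, so y* = 96.9.
From dx/dt = 0: 1.46(1 - x*/1200) = 0.00216·96.9, giving x* = 1200·(1 - 0.143) = 1030.
From dy/dt = 0: 0.000976·1030 - 0.244 = 0.0478z*, so z* = 0.759/0.0478 = 15.9.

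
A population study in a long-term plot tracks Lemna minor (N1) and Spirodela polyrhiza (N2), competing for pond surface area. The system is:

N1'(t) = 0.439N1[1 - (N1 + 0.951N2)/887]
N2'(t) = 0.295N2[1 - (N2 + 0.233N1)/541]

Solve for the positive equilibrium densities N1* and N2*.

N1* ≈ 479, N2* ≈ 429

Setting both brackets to zero gives the nullclines N1 + 0.951N2 = 887 and 0.233N1 + N2 = 541.
Substituting N2 = 541 - 0.233N1 into the first: N1(1 - 0.951·0.233) = 887 - 0.951·541.
So N1* = 373/0.778 = 479, and then N2* = 541 - 0.233·479 = 429.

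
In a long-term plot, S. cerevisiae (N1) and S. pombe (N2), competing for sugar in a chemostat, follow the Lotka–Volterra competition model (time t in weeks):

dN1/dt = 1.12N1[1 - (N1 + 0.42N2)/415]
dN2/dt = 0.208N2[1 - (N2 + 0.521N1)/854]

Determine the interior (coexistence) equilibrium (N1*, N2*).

Setting both brackets to zero gives the nullclines N1 + 0.42N2 = 415 and 0.521N1 + N2 = 854.
Substituting N2 = 854 - 0.521N1 into the first: N1(1 - 0.42·0.521) = 415 - 0.42·854.
So N1* = 56.3/0.781 = 72.1, and then N2* = 854 - 0.521·72.1 = 816.

N1* ≈ 72.1, N2* ≈ 816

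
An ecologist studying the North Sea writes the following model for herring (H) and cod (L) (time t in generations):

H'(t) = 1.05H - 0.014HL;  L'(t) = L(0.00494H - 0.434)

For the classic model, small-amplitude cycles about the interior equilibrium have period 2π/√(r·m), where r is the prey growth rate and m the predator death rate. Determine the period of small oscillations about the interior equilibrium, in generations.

Here r = 1.05 and m = 0.434, so r·m = 0.456.
ω = √0.456 = 0.675 per generation, hence T = 2π/ω ≈ 9.31 generations.

T ≈ 9.31 generations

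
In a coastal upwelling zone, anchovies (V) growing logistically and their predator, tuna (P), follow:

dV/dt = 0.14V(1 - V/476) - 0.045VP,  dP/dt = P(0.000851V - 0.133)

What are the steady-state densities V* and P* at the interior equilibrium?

From dP/dt = 0 with P > 0: 0.000851V* = 0.133, so V* = 156.
Substitute into dV/dt = 0: 0.14(1 - 156/476) = 0.045P*.
The bracket is 0.672, giving P* = 0.094/0.045 = 2.09.

V* ≈ 156, P* ≈ 2.09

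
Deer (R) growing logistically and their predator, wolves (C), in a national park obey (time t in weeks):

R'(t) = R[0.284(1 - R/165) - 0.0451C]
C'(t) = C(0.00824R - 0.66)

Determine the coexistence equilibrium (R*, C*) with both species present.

R* ≈ 80.1, C* ≈ 3.24

From dC/dt = 0 with C > 0: 0.00824R* = 0.66, so R* = 80.1.
Substitute into dR/dt = 0: 0.284(1 - 80.1/165) = 0.0451C*.
The bracket is 0.515, giving C* = 0.146/0.0451 = 3.24.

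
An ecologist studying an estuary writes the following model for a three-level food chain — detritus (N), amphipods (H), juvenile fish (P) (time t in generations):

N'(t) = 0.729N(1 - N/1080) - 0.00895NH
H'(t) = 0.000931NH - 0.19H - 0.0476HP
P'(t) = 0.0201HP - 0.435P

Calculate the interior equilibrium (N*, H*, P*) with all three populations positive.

N* ≈ 793, H* ≈ 21.6, P* ≈ 11.5

From dP/dt = 0: 0.0201H* = 0.435, so H* = 21.6.
From dN/dt = 0: 0.729(1 - N*/1080) = 0.00895·21.6, giving N* = 1080·(1 - 0.266) = 793.
From dH/dt = 0: 0.000931·793 - 0.19 = 0.0476P*, so P* = 0.548/0.0476 = 11.5.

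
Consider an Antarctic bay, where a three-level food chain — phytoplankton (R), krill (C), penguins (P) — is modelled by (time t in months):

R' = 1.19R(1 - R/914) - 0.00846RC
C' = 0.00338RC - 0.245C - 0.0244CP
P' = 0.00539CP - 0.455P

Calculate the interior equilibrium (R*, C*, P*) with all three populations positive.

From dP/dt = 0: 0.00539C* = 0.455, so C* = 84.4.
From dR/dt = 0: 1.19(1 - R*/914) = 0.00846·84.4, giving R* = 914·(1 - 0.6) = 365.
From dC/dt = 0: 0.00338·365 - 0.245 = 0.0244P*, so P* = 0.99/0.0244 = 40.6.

R* ≈ 365, C* ≈ 84.4, P* ≈ 40.6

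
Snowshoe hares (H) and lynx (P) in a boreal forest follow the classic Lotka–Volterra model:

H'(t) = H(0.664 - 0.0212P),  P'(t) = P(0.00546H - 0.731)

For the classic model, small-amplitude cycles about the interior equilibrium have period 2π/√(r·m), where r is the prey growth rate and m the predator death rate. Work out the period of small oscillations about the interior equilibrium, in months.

Here r = 0.664 and m = 0.731, so r·m = 0.485.
ω = √0.485 = 0.697 per month, hence T = 2π/ω ≈ 9.02 months.

T ≈ 9.02 months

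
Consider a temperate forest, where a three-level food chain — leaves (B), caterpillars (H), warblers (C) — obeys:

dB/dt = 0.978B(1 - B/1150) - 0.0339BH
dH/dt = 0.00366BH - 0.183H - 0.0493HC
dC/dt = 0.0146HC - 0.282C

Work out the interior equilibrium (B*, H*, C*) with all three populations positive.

B* ≈ 380, H* ≈ 19.3, C* ≈ 24.5

From dC/dt = 0: 0.0146H* = 0.282, so H* = 19.3.
From dB/dt = 0: 0.978(1 - B*/1150) = 0.0339·19.3, giving B* = 1150·(1 - 0.67) = 380.
From dH/dt = 0: 0.00366·380 - 0.183 = 0.0493C*, so C* = 1.21/0.0493 = 24.5.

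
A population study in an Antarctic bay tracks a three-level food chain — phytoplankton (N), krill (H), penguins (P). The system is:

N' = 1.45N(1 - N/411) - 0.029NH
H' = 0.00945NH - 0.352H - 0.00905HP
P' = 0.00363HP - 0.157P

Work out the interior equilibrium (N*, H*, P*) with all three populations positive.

N* ≈ 55.5, H* ≈ 43.3, P* ≈ 19

From dP/dt = 0: 0.00363H* = 0.157, so H* = 43.3.
From dN/dt = 0: 1.45(1 - N*/411) = 0.029·43.3, giving N* = 411·(1 - 0.865) = 55.5.
From dH/dt = 0: 0.00945·55.5 - 0.352 = 0.00905P*, so P* = 0.172/0.00905 = 19.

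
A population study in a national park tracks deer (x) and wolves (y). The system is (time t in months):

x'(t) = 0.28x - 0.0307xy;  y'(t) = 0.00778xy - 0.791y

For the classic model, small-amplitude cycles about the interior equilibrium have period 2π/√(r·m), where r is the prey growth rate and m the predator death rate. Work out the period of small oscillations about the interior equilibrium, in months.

T ≈ 13.4 months

Here r = 0.28 and m = 0.791, so r·m = 0.221.
ω = √0.221 = 0.471 per month, hence T = 2π/ω ≈ 13.4 months.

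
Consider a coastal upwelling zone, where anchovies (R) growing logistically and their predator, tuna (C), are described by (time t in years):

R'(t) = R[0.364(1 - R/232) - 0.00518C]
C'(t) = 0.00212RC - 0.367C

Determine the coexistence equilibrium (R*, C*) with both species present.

From dC/dt = 0 with C > 0: 0.00212R* = 0.367, so R* = 173.
Substitute into dR/dt = 0: 0.364(1 - 173/232) = 0.00518C*.
The bracket is 0.254, giving C* = 0.0924/0.00518 = 17.8.

R* ≈ 173, C* ≈ 17.8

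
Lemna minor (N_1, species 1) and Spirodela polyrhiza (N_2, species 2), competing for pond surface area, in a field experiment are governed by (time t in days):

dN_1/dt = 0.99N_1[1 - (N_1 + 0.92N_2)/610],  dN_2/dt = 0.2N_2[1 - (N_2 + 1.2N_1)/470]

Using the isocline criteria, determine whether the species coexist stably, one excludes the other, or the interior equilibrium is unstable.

Compare the nullcline intercepts: K1/α12 = 610/0.92 = 663 > K2 = 470; K2/α21 = 470/1.2 = 392 < K1 = 610.
Since the inequalities point opposite ways, species 1 can invade but species 2 cannot.

species 1 excludes species 2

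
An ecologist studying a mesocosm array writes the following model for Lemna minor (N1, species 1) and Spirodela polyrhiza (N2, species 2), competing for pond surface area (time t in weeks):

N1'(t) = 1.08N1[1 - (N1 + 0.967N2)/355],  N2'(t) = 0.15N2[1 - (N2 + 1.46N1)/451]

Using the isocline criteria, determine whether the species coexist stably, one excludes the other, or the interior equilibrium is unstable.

Compare the nullcline intercepts: K1/α12 = 355/0.967 = 367 < K2 = 451; K2/α21 = 451/1.46 = 309 < K1 = 355.
Since both are reversed, neither can invade when rare; the interior point is a saddle.

unstable coexistence (outcome depends on initial conditions)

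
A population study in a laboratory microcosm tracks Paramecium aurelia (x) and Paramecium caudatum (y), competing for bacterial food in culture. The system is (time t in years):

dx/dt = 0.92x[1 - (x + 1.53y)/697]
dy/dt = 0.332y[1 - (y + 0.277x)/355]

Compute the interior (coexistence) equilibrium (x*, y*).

x* ≈ 267, y* ≈ 281

Setting both brackets to zero gives the nullclines x + 1.53y = 697 and 0.277x + y = 355.
Substituting y = 355 - 0.277x into the first: x(1 - 1.53·0.277) = 697 - 1.53·355.
So x* = 154/0.576 = 267, and then y* = 355 - 0.277·267 = 281.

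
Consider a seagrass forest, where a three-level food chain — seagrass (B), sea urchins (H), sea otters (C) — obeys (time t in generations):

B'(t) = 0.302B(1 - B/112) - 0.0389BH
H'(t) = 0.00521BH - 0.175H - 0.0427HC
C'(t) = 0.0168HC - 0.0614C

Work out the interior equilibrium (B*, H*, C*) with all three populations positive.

B* ≈ 59.3, H* ≈ 3.65, C* ≈ 3.13

From dC/dt = 0: 0.0168H* = 0.0614, so H* = 3.65.
From dB/dt = 0: 0.302(1 - B*/112) = 0.0389·3.65, giving B* = 112·(1 - 0.471) = 59.3.
From dH/dt = 0: 0.00521·59.3 - 0.175 = 0.0427C*, so C* = 0.134/0.0427 = 3.13.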